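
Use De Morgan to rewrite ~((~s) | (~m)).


De Morgan: the negation of a disjunction is the conjunction of the negations.
Distribute ~ across |, flipping it to &, and negate each literal.

s & m


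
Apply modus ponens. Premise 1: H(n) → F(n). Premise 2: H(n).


Modus ponens: from (P → Q) and P, infer Q.
P = 'H(n)' is asserted, and P → Q holds, so Q follows.

F(n).


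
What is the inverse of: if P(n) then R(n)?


The inverse of (P → Q) is (¬P → ¬Q). It is equivalent to the converse, not to the original.
Here P = 'P(n)' and Q = 'R(n)'.

If not (P(n)), then not (R(n)).


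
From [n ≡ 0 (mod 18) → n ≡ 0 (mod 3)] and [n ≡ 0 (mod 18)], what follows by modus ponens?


Modus ponens: from (P → Q) and P, infer Q.
P = 'n ≡ 0 (mod 18)' is asserted, and P → Q holds, so Q follows.

n ≡ 0 (mod 3).


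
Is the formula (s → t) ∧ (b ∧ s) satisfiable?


Search for a satisfying assignment over {b, s, t}.
Try b=T, s=T, t=T: the formula evaluates to T.
A satisfying assignment exists.

Satisfiable.


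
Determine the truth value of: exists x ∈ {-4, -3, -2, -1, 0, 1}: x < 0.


Evaluate the predicate on each element: -4:True, -3:True, -2:True, -1:True, 0:False, 1:False.
Witness x = -4 satisfies the predicate.

True


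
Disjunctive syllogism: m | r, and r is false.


Disjunctive syllogism: from (P ∨ Q) and ¬P, infer Q.
One disjunct, 'r', is ruled out; the other must hold.

m


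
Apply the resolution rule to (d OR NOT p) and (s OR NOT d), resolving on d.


The clauses contain complementary literals d and NOTd.
Resolution eliminates this pair and disjoins the remaining literals (merging duplicates).

(NOT p OR s)


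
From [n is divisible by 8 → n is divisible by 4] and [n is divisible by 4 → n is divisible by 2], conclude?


Hypothetical syllogism: from (P → Q) and (Q → R), infer (P → R).
Chain the two implications through the shared middle term 'n is divisible by 4'.

n is divisible by 8 → n is divisible by 2


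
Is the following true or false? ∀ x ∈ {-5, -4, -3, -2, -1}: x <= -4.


Evaluate the predicate on each element: -5:T, -4:T, -3:F, -2:F, -1:F.
Counterexample x = -3 fails the predicate.

F


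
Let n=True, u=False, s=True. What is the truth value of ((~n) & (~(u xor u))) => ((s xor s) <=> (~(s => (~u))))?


Substitute n=True, u=False, s=True:
~n = False
u xor u = False xor False = False
~(u xor u) = True
(~n) & (~(u xor u)) = False & True = False
s xor s = True xor True = False
~u = True
s => (~u) = True => True = True
~(s => (~u)) = False
(s xor s) <=> (~(s => (~u))) = False <=> False = True
((~n) & (~(u xor u))) => ((s xor s) <=> (~(s => (~u)))) = False => True = True

True


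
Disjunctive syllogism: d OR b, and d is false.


Disjunctive syllogism: from (P ∨ Q) and ¬P, infer Q.
One disjunct, 'd', is ruled out; the other must hold.

b


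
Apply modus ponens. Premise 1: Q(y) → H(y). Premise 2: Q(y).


Modus ponens: from (P → Q) and P, infer Q.
P = 'Q(y)' is asserted, and P → Q holds, so Q follows.

H(y).


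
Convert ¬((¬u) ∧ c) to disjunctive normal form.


Step 1: Apply De Morgan: ¬((¬u) ∧ c) = ¬(¬u) ∨ ¬c.
Step 2: Eliminate any double negations (¬¬X = X).

u ∨ (¬c)


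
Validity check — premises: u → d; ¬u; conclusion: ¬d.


This is denying the antecedent (fallacy). There exist truth assignments where the premises are all true but the conclusion is false.

Invalid.


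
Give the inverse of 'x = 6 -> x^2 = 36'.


The inverse of (P → Q) is (¬P → ¬Q). It is equivalent to the converse, not to the original.
Here P = 'x = 6' and Q = 'x^2 = 36'.

If not (x = 6), then not (x^2 = 36).


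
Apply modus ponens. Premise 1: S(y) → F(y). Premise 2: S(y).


Modus ponens: from (P → Q) and P, infer Q.
P = 'S(y)' is asserted, and P → Q holds, so Q follows.

F(y).


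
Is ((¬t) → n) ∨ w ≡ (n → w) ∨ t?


Compare truth tables:
n | t | w | φ | ψ
-----------------
F | F | F | F | T
T | F | F | T | F
F | T | F | T | T
T | T | F | T | T
F | F | T | T | T
T | F | T | T | T
F | T | T | T | T
T | T | T | T | T
They differ at row 1 (n=F, t=F, w=F): φ=F but ψ=T.

No, they are not logically equivalent.


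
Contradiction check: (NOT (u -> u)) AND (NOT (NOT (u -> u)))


Truth table over {u}:
u | φ
-----
F | F
T | F
Every row is false.

Yes, it is a contradiction.


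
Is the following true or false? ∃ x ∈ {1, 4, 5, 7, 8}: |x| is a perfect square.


Evaluate the predicate on each element: 1:T, 4:T, 5:F, 7:F, 8:F.
Witness x = 1 satisfies the predicate.

T


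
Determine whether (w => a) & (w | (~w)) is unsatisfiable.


Truth table over {a, w}:
a | w | φ
---------
False | False | True
True | False | True
False | True | False
True | True | True
Satisfying assignment at row 1: a=False, w=False gives True.

No, it is not a contradiction.


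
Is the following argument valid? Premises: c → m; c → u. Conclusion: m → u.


This is (no valid rule). There exist truth assignments where the premises are all true but the conclusion is false.

Invalid.


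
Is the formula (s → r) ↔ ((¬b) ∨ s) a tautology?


Build the truth table over {b, r, s}:
b | r | s | φ
-------------
F | F | F | T
T | F | F | F
F | T | F | T
T | T | F | F
F | F | T | F
T | F | T | F
F | T | T | T
T | T | T | T
Counterexample at row 2: with b=T, r=F, s=F, the formula is F.

No, it is not a tautology.


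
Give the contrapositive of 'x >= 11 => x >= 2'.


The contrapositive of (P → Q) is (¬Q → ¬P); it is logically equivalent to the original.
Here P = 'x >= 11' and Q = 'x >= 2'.

If not (x >= 2), then not (x >= 11).


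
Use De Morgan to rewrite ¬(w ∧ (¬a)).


De Morgan: the negation of a conjunction is the disjunction of the negations.
Distribute ¬ across ∧, flipping it to ∨, and negate each literal.

(¬w) ∨ a


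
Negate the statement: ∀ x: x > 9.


¬(∀ x: φ) = ∃ x: ¬φ, and ¬(∃ x: φ) = ∀ x: ¬φ.
Apply to the universal statement.

∃ x: ¬(x > 9)


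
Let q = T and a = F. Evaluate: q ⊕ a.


Exclusive or is true when exactly one operand is true.
Substitute: q=T, a=F.
T ⊕ F evaluates to T.

T


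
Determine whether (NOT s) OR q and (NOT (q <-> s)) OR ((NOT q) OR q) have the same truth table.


Compare truth tables:
q | s | φ | ψ
-------------
F | F | T | T
T | F | T | T
F | T | F | T
T | T | T | T
They differ at row 3 (q=F, s=T): φ=F but ψ=T.

No, they are not logically equivalent.


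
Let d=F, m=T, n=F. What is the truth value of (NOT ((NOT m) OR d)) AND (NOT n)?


Substitute d=F, m=T, n=F:
NOT m = F
(NOT m) OR d = F OR F = F
NOT ((NOT m) OR d) = T
NOT n = T
(NOT ((NOT m) OR d)) AND (NOT n) = T AND T = T

T


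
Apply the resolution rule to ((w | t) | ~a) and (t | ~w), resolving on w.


The clauses contain complementary literals w and ~w.
Resolution eliminates this pair and disjoins the remaining literals (merging duplicates).

(~a | t)


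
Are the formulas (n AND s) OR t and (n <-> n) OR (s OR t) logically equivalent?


Compare truth tables:
n | s | t | φ | ψ
-----------------
F | F | F | F | T
T | F | F | F | T
F | T | F | F | T
T | T | F | T | T
F | F | T | T | T
T | F | T | T | T
F | T | T | T | T
T | T | T | T | T
They differ at row 1 (n=F, s=F, t=F): φ=F but ψ=T.

No, they are not logically equivalent.


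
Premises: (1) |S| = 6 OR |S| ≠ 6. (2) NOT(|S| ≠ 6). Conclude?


Disjunctive syllogism: from (P ∨ Q) and ¬P, infer Q.
One disjunct, '|S| ≠ 6', is ruled out; the other must hold.

|S| = 6


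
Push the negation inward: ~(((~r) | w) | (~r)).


De Morgan: the negation of a disjunction is the conjunction of the negations.
Distribute ~ across |, flipping it to &, and negate each literal.

(r & (~w)) & r


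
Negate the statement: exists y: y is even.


¬(forall x: φ) = exists x: ¬φ, and ¬(exists x: φ) = forall x: ¬φ.
Apply to the existential statement.

forall y: ~(y is even)


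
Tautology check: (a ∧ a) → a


Build the truth table over {a}:
a | φ
-----
F | T
T | T
Every row evaluates to true.

Yes, it is a tautology.


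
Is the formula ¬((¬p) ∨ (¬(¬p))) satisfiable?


Check all 2 assignments over {p}:
p | φ
-----
F | F
T | F
No assignment makes the formula true.

Unsatisfiable.


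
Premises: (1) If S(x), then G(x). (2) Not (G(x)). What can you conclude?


Modus tollens: from (P → Q) and ¬Q, infer ¬P.
Q = 'G(x)' is denied; since P → Q, P must also fail.

Not (S(x)).


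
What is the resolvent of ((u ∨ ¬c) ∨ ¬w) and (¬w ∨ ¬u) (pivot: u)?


The clauses contain complementary literals u and ¬u.
Resolution eliminates this pair and disjoins the remaining literals (merging duplicates).

(¬w ∨ ¬c)


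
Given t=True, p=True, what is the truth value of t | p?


Disjunction is false only when both operands are false.
Substitute: t=True, p=True.
True | True evaluates to True.

True


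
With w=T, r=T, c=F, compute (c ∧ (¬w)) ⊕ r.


Substitute w=T, r=T, c=F:
¬w = F
c ∧ (¬w) = F ∧ F = F
(c ∧ (¬w)) ⊕ r = F ⊕ T = T

T


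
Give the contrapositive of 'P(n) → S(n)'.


The contrapositive of (P → Q) is (¬Q → ¬P); it is logically equivalent to the original.
Here P = 'P(n)' and Q = 'S(n)'.

If not (S(n)), then not (P(n)).


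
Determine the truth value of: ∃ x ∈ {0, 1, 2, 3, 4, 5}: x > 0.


Evaluate the predicate on each element: 0:F, 1:T, 2:T, 3:T, 4:T, 5:T.
Witness x = 1 satisfies the predicate.

T


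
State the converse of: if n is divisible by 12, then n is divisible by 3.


The converse of (P → Q) is (Q → P). It is not in general equivalent to the original.
Here P = 'n is divisible by 12' and Q = 'n is divisible by 3'.

If n is divisible by 3, then n is divisible by 12.


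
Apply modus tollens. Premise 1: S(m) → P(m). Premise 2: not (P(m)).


Modus tollens: from (P → Q) and ¬Q, infer ¬P.
Q = 'P(m)' is denied; since P → Q, P must also fail.

Not (S(m)).


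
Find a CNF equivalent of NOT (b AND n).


Step 1: Apply De Morgan: ¬(b ∧ n) = ¬b ∨ ¬n.

(NOT b) OR (NOT n)


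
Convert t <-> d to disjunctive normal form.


Step 1: t ↔ d is true exactly when both agree: (t ∧ d) ∨ (¬t ∧ ¬d).

(t AND d) OR ((NOT t) AND (NOT d))


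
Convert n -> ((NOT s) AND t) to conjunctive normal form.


Step 1: Rewrite n → ((¬s) ∧ t) as ¬n ∨ ((¬s) ∧ t).
Step 2: Distribute ∨ over ∧.

((NOT n) OR (NOT s)) AND ((NOT n) OR t)


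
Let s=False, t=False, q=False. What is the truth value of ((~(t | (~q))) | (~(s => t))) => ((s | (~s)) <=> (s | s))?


Substitute s=False, t=False, q=False:
… (earlier sub-steps elided)
t | (~q) = False | True = True
~(t | (~q)) = False
s => t = False => False = True
~(s => t) = False
(~(t | (~q))) | (~(s => t)) = False | False = False
~s = True
s | (~s) = False | True = True
s | s = False | False = False
(s | (~s)) <=> (s | s) = True <=> False = False
((~(t | (~q))) | (~(s => t))) => ((s | (~s)) <=> (s | s)) = False => False = True

True


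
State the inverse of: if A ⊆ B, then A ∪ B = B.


The inverse of (P → Q) is (¬P → ¬Q). It is equivalent to the converse, not to the original.
Here P = 'A ⊆ B' and Q = 'A ∪ B = B'.

If not (A ⊆ B), then not (A ∪ B = B).


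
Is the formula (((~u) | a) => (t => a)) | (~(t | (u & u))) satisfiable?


Search for a satisfying assignment over {a, t, u}.
Try a=False, t=False, u=False: the formula evaluates to True.
A satisfying assignment exists.

Satisfiable.


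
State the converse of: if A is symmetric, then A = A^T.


The converse of (P → Q) is (Q → P). It is not in general equivalent to the original.
Here P = 'A is symmetric' and Q = 'A = A^T'.

If A = A^T, then A is symmetric.


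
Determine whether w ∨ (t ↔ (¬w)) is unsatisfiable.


Truth table over {t, w}:
t | w | φ
---------
F | F | F
T | F | T
F | T | T
T | T | T
Satisfying assignment at row 2: t=T, w=F gives T.

No, it is not a contradiction.


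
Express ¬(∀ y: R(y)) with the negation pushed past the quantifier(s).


¬(∀ x: φ) = ∃ x: ¬φ, and ¬(∃ x: φ) = ∀ x: ¬φ.
Apply to the universal statement.

∃ y: ¬(R(y))


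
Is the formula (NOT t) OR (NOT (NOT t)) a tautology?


Build the truth table over {t}:
t | φ
-----
F | T
T | T
Every row evaluates to true.

Yes, it is a tautology.


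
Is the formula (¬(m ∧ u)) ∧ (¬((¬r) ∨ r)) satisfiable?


Check all 8 assignments over {m, r, u}:
m | r | u | φ
-------------
F | F | F | F
T | F | F | F
F | T | F | F
T | T | F | F
F | F | T | F
T | F | T | F
F | T | T | F
T | T | T | F
No assignment makes the formula true.

Unsatisfiable.


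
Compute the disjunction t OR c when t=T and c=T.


Disjunction is false only when both operands are false.
Substitute: t=T, c=T.
T OR T evaluates to T.

T


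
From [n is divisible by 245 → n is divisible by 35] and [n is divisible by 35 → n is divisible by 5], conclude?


Hypothetical syllogism: from (P → Q) and (Q → R), infer (P → R).
Chain the two implications through the shared middle term 'n is divisible by 35'.

n is divisible by 245 → n is divisible by 5


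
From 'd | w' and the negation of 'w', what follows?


Disjunctive syllogism: from (P ∨ Q) and ¬P, infer Q.
One disjunct, 'w', is ruled out; the other must hold.

d


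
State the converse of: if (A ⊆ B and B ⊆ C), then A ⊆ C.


The converse of (P → Q) is (Q → P). It is not in general equivalent to the original.
Here P = '(A ⊆ B and B ⊆ C)' and Q = 'A ⊆ C'.

If A ⊆ C, then (A ⊆ B and B ⊆ C).


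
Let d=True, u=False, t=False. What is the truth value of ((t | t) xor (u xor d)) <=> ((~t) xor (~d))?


Substitute d=True, u=False, t=False:
t | t = False | False = False
u xor d = False xor True = True
(t | t) xor (u xor d) = False xor True = True
~t = True
~d = False
(~t) xor (~d) = True xor False = True
((t | t) xor (u xor d)) <=> ((~t) xor (~d)) = True <=> True = True

True


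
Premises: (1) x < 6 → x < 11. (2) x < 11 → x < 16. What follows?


Hypothetical syllogism: from (P → Q) and (Q → R), infer (P → R).
Chain the two implications through the shared middle term 'x < 11'.

x < 6 → x < 16


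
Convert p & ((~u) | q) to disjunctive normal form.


Step 1: Distribute ∧ over ∨: p ∧ ((¬u) ∨ q) = (p ∧ (¬u)) ∨ (p ∧ q).

(p & (~u)) | (p & q)


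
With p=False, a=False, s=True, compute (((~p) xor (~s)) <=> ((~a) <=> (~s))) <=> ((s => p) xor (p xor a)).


Substitute p=False, a=False, s=True:
… (earlier sub-steps elided)
~s = False
(~p) xor (~s) = True xor False = True
~a = True
~s = False
(~a) <=> (~s) = True <=> False = False
((~p) xor (~s)) <=> ((~a) <=> (~s)) = True <=> False = False
s => p = True => False = False
p xor a = False xor False = False
(s => p) xor (p xor a) = False xor False = False
(((~p) xor (~s)) <=> ((~a) <=> (~s))) <=> ((s => p) xor (p xor a)) = False <=> False = True

True


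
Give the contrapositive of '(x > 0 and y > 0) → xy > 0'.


The contrapositive of (P → Q) is (¬Q → ¬P); it is logically equivalent to the original.
Here P = '(x > 0 and y > 0)' and Q = 'xy > 0'.

If not (xy > 0), then not ((x > 0 and y > 0)).


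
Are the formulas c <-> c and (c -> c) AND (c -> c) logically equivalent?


Compare truth tables:
c | φ | ψ
---------
F | T | T
T | T | T
The columns φ and ψ agree on every row.

Yes, they are logically equivalent.


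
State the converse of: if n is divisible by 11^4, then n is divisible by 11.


The converse of (P → Q) is (Q → P). It is not in general equivalent to the original.
Here P = 'n is divisible by 11^4' and Q = 'n is divisible by 11'.

If n is divisible by 11, then n is divisible by 11^4.


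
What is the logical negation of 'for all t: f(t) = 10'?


¬(for all x: φ) = there exists x: ¬φ, and ¬(there exists x: φ) = for all x: ¬φ.
Apply to the universal statement.

there exists t: NOT(f(t) = 10)


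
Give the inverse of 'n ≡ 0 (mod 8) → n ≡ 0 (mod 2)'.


The inverse of (P → Q) is (¬P → ¬Q). It is equivalent to the converse, not to the original.
Here P = 'n ≡ 0 (mod 8)' and Q = 'n ≡ 0 (mod 2)'.

If not (n ≡ 0 (mod 8)), then not (n ≡ 0 (mod 2)).


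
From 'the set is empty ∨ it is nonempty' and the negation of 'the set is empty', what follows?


Disjunctive syllogism: from (P ∨ Q) and ¬P, infer Q.
One disjunct, 'the set is empty', is ruled out; the other must hold.

it is nonempty


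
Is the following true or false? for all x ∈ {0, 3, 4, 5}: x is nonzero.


Evaluate the predicate on each element: 0:F, 3:T, 4:T, 5:T.
Counterexample x = 0 fails the predicate.

F


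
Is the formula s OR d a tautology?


Build the truth table over {d, s}:
d | s | φ
---------
F | F | F
T | F | T
F | T | T
T | T | T
Counterexample at row 1: with d=F, s=F, the formula is F.

No, it is not a tautology.


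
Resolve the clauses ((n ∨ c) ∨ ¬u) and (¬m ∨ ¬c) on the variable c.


The clauses contain complementary literals c and ¬c.
Resolution eliminates this pair and disjoins the remaining literals (merging duplicates).

((n ∨ ¬u) ∨ ¬m)


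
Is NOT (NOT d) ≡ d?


Compare truth tables:
d | φ | ψ
---------
F | F | F
T | T | T
The columns φ and ψ agree on every row.

Yes, they are logically equivalent.


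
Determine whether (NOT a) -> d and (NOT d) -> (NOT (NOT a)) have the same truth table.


Compare truth tables:
a | d | φ | ψ
-------------
F | F | F | F
T | F | T | T
F | T | T | T
T | T | T | T
The columns φ and ψ agree on every row.

Yes, they are logically equivalent.


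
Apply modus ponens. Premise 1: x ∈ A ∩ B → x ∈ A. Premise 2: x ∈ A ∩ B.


Modus ponens: from (P → Q) and P, infer Q.
P = 'x ∈ A ∩ B' is asserted, and P → Q holds, so Q follows.

x ∈ A.


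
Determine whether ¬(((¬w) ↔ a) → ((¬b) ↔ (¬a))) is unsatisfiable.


Truth table over {a, b, w}:
a | b | w | φ
-------------
F | F | F | F
T | F | F | T
F | T | F | F
T | T | F | F
F | F | T | F
T | F | T | F
F | T | T | T
T | T | T | F
Satisfying assignment at row 2: a=T, b=F, w=F gives T.

No, it is not a contradiction.


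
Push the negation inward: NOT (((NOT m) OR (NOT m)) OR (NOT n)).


De Morgan: the negation of a disjunction is the conjunction of the negations.
Distribute NOT across OR, flipping it to AND, and negate each literal.

(m AND m) AND n


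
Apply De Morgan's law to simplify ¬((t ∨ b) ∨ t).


De Morgan: the negation of a disjunction is the conjunction of the negations.
Distribute ¬ across ∨, flipping it to ∧, and negate each literal.

((¬t) ∧ (¬b)) ∧ (¬t)


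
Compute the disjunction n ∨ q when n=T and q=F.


Disjunction is false only when both operands are false.
Substitute: n=T, q=F.
T ∨ F evaluates to T.

T


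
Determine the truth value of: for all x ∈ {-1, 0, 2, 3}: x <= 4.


Evaluate the predicate on each element: -1:T, 0:T, 2:T, 3:T.
Every element satisfies the predicate.

T


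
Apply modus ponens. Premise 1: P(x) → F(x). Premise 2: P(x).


Modus ponens: from (P → Q) and P, infer Q.
P = 'P(x)' is asserted, and P → Q holds, so Q follows.

F(x).


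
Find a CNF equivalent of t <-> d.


Step 1: Rewrite t ↔ d as (t → d) ∧ (d → t).
Step 2: Rewrite each implication as a disjunction.

((NOT t) OR d) AND ((NOT d) OR t)


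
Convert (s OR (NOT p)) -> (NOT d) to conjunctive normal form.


Step 1: Rewrite as ¬(s ∨ (¬p)) ∨ (¬d) = (¬s ∧ ¬(¬p)) ∨ (¬d).
Step 2: Distribute ∨ over ∧.
Step 3: Eliminate any double negations (¬¬X = X).

((NOT s) OR (NOT d)) AND (p OR (NOT d))


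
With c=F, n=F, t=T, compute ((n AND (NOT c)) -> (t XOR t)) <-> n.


Substitute c=F, n=F, t=T:
NOT c = T
n AND (NOT c) = F AND T = F
t XOR t = T XOR T = F
(n AND (NOT c)) -> (t XOR t) = F -> F = T
((n AND (NOT c)) -> (t XOR t)) <-> n = T <-> F = F

F


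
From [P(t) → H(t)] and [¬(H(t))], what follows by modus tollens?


Modus tollens: from (P → Q) and ¬Q, infer ¬P.
Q = 'H(t)' is denied; since P → Q, P must also fail.

Not (P(t)).


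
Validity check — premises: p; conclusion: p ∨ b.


This matches the form of disjunction introduction: the conclusion follows in every model of the premises.

Valid.


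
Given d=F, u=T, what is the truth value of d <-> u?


Biconditional is true when both operands have the same truth value.
Substitute: d=F, u=T.
F <-> T evaluates to F.

F


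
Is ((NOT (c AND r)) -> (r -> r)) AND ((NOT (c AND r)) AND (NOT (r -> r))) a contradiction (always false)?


Truth table over {c, r}:
c | r | φ
---------
F | F | F
T | F | F
F | T | F
T | T | F
Every row is false.

Yes, it is a contradiction.


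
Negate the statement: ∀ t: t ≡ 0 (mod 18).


¬(∀ x: φ) = ∃ x: ¬φ, and ¬(∃ x: φ) = ∀ x: ¬φ.
Apply to the universal statement.

∃ t: ¬(t ≡ 0 (mod 18))


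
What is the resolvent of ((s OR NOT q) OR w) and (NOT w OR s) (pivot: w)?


The clauses contain complementary literals w and NOTw.
Resolution eliminates this pair and disjoins the remaining literals (merging duplicates).

(NOT q OR s)


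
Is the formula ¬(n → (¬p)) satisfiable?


Search for a satisfying assignment over {n, p}.
Try n=T, p=T: the formula evaluates to T.
A satisfying assignment exists.

Satisfiable.


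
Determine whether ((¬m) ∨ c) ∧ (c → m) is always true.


Build the truth table over {c, m}:
c | m | φ
---------
F | F | T
T | F | F
F | T | F
T | T | T
Counterexample at row 2: with c=T, m=F, the formula is F.

No, it is not a tautology.


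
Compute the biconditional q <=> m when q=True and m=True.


Biconditional is true when both operands have the same truth value.
Substitute: q=True, m=True.
True <=> True evaluates to True.

True


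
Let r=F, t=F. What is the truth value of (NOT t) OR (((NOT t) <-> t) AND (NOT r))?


Substitute r=F, t=F:
NOT t = T
NOT t = T
(NOT t) <-> t = T <-> F = F
NOT r = T
((NOT t) <-> t) AND (NOT r) = F AND T = F
(NOT t) OR (((NOT t) <-> t) AND (NOT r)) = T OR F = T

T


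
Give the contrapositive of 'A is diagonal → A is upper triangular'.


The contrapositive of (P → Q) is (¬Q → ¬P); it is logically equivalent to the original.
Here P = 'A is diagonal' and Q = 'A is upper triangular'.

If not (A is upper triangular), then not (A is diagonal).


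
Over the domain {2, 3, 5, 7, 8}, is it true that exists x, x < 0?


Evaluate the predicate on each element: 2:False, 3:False, 5:False, 7:False, 8:False.
No element satisfies the predicate.

False


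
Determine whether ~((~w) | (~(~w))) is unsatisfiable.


Truth table over {w}:
w | φ
-----
False | False
True | False
Every row is false.

Yes, it is a contradiction.


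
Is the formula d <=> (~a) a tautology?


Build the truth table over {a, d}:
a | d | φ
---------
False | False | False
True | False | True
False | True | True
True | True | False
Counterexample at row 1: with a=False, d=False, the formula is False.

No, it is not a tautology.


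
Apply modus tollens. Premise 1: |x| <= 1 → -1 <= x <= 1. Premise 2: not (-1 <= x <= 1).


Modus tollens: from (P → Q) and ¬Q, infer ¬P.
Q = '-1 <= x <= 1' is denied; since P → Q, P must also fail.

Not (|x| <= 1).


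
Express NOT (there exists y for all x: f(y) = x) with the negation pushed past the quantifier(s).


Negation flips each quantifier (∀↔∃) and negates the inner predicate.
¬(there exists y for all x: φ) = for all y there exists x: ¬φ.

for all y there exists x: NOT(f(y) = x)


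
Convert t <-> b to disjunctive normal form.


Step 1: t ↔ b is true exactly when both agree: (t ∧ b) ∨ (¬t ∧ ¬b).

(t AND b) OR ((NOT t) AND (NOT b))


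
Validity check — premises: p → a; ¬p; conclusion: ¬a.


This is denying the antecedent (fallacy). There exist truth assignments where the premises are all true but the conclusion is false.

Invalid.


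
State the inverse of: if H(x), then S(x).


The inverse of (P → Q) is (¬P → ¬Q). It is equivalent to the converse, not to the original.
Here P = 'H(x)' and Q = 'S(x)'.

If not (H(x)), then not (S(x)).


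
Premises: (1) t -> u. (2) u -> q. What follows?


Hypothetical syllogism: from (P → Q) and (Q → R), infer (P → R).
Chain the two implications through the shared middle term 'u'.

t -> q


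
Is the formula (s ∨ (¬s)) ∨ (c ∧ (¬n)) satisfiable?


Search for a satisfying assignment over {c, n, s}.
Try c=F, n=F, s=F: the formula evaluates to T.
A satisfying assignment exists.

Satisfiable.


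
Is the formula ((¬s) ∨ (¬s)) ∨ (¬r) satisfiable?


Search for a satisfying assignment over {r, s}.
Try r=F, s=F: the formula evaluates to T.
A satisfying assignment exists.

Satisfiable.


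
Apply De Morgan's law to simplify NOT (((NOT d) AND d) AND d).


De Morgan: the negation of a conjunction is the disjunction of the negations.
Distribute NOT across AND, flipping it to OR, and negate each literal.

(d OR (NOT d)) OR (NOT d)


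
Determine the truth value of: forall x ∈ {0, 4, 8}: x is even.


Evaluate the predicate on each element: 0:True, 4:True, 8:True.
Every element satisfies the predicate.

True


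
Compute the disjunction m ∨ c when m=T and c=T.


Disjunction is false only when both operands are false.
Substitute: m=T, c=T.
T ∨ T evaluates to T.

T


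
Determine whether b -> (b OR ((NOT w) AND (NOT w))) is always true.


Build the truth table over {b, w}:
b | w | φ
---------
F | F | T
T | F | T
F | T | T
T | T | T
Every row evaluates to true.

Yes, it is a tautology.


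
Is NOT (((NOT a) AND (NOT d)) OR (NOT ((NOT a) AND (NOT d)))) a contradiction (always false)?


Truth table over {a, d}:
a | d | φ
---------
F | F | F
T | F | F
F | T | F
T | T | F
Every row is false.

Yes, it is a contradiction.


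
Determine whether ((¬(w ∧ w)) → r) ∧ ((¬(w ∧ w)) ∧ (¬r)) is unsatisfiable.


Truth table over {r, w}:
r | w | φ
---------
F | F | F
T | F | F
F | T | F
T | T | F
Every row is false.

Yes, it is a contradiction.


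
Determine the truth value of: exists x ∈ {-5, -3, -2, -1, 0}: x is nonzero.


Evaluate the predicate on each element: -5:True, -3:True, -2:True, -1:True, 0:False.
Witness x = -5 satisfies the predicate.

True


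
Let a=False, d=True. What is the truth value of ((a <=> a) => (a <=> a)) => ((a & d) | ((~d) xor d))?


Substitute a=False, d=True:
a <=> a = False <=> False = True
a <=> a = False <=> False = True
(a <=> a) => (a <=> a) = True => True = True
a & d = False & True = False
~d = False
(~d) xor d = False xor True = True
(a & d) | ((~d) xor d) = False | True = True
((a <=> a) => (a <=> a)) => ((a & d) | ((~d) xor d)) = True => True = True

True


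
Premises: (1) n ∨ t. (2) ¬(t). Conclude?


Disjunctive syllogism: from (P ∨ Q) and ¬P, infer Q.
One disjunct, 't', is ruled out; the other must hold.

n


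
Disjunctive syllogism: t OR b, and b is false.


Disjunctive syllogism: from (P ∨ Q) and ¬P, infer Q.
One disjunct, 'b', is ruled out; the other must hold.

t


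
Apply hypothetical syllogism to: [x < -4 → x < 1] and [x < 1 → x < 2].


Hypothetical syllogism: from (P → Q) and (Q → R), infer (P → R).
Chain the two implications through the shared middle term 'x < 1'.

x < -4 → x < 2


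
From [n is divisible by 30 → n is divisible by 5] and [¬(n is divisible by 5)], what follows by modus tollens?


Modus tollens: from (P → Q) and ¬Q, infer ¬P.
Q = 'n is divisible by 5' is denied; since P → Q, P must also fail.

Not (n is divisible by 30).


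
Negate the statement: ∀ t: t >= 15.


¬(∀ x: φ) = ∃ x: ¬φ, and ¬(∃ x: φ) = ∀ x: ¬φ.
Apply to the universal statement.

∃ t: ¬(t >= 15)


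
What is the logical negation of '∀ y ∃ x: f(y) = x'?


Negation flips each quantifier (∀↔∃) and negates the inner predicate.
¬(∀ y ∃ x: φ) = ∃ y ∀ x: ¬φ.

∃ y ∀ x: ¬(f(y) = x)


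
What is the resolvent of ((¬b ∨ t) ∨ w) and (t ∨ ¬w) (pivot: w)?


The clauses contain complementary literals w and ¬w.
Resolution eliminates this pair and disjoins the remaining literals (merging duplicates).

(¬b ∨ t)


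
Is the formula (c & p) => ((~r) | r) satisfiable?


Search for a satisfying assignment over {c, p, r}.
Try c=False, p=False, r=False: the formula evaluates to True.
A satisfying assignment exists.

Satisfiable.


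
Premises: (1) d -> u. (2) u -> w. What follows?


Hypothetical syllogism: from (P → Q) and (Q → R), infer (P → R).
Chain the two implications through the shared middle term 'u'.

d -> w


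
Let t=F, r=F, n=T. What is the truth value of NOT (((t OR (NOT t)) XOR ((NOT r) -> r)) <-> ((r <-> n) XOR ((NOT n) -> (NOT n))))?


Substitute t=F, r=F, n=T:
… (earlier sub-steps elided)
NOT r = T
(NOT r) -> r = T -> F = F
(t OR (NOT t)) XOR ((NOT r) -> r) = T XOR F = T
r <-> n = F <-> T = F
NOT n = F
NOT n = F
(NOT n) -> (NOT n) = F -> F = T
(r <-> n) XOR ((NOT n) -> (NOT n)) = F XOR T = T
((t OR (NOT t)) XOR ((NOT r) -> r)) <-> ((r <-> n) XOR ((NOT n) -> (NOT n))) = T <-> T = T
NOT (((t OR (NOT t)) XOR ((NOT r) -> r)) <-> ((r <-> n) XOR ((NOT n) -> (NOT n)))) = F

F


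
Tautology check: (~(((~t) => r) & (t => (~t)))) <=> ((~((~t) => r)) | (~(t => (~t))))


Build the truth table over {r, t}:
r | t | φ
---------
False | False | True
True | False | True
False | True | True
True | True | True
Every row evaluates to true.

Yes, it is a tautology.


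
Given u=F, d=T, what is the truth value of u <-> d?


Biconditional is true when both operands have the same truth value.
Substitute: u=F, d=T.
F <-> T evaluates to F.

F


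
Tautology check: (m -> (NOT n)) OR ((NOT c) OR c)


Build the truth table over {c, m, n}:
c | m | n | φ
-------------
F | F | F | T
T | F | F | T
F | T | F | T
T | T | F | T
F | F | T | T
T | F | T | T
F | T | T | T
T | T | T | T
Every row evaluates to true.

Yes, it is a tautology.


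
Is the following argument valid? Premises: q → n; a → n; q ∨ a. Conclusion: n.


This matches the form of proof by cases: the conclusion follows in every model of the premises.

Valid.


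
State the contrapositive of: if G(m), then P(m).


The contrapositive of (P → Q) is (¬Q → ¬P); it is logically equivalent to the original.
Here P = 'G(m)' and Q = 'P(m)'.

If not (P(m)), then not (G(m)).


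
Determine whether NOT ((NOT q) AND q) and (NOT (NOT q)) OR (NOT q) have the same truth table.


Compare truth tables:
q | φ | ψ
---------
F | T | T
T | T | T
The columns φ and ψ agree on every row.

Yes, they are logically equivalent.


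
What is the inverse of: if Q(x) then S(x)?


The inverse of (P → Q) is (¬P → ¬Q). It is equivalent to the converse, not to the original.
Here P = 'Q(x)' and Q = 'S(x)'.

If not (Q(x)), then not (S(x)).


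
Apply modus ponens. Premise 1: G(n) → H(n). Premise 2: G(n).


Modus ponens: from (P → Q) and P, infer Q.
P = 'G(n)' is asserted, and P → Q holds, so Q follows.

H(n).


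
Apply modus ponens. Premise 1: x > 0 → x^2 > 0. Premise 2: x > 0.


Modus ponens: from (P → Q) and P, infer Q.
P = 'x > 0' is asserted, and P → Q holds, so Q follows.

x^2 > 0.


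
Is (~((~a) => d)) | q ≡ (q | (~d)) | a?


Compare truth tables:
a | d | q | φ | ψ
-----------------
False | False | False | True | True
True | False | False | False | True
False | True | False | False | False
True | True | False | False | True
False | False | True | True | True
True | False | True | True | True
False | True | True | True | True
True | True | True | True | True
They differ at row 2 (a=True, d=False, q=False): φ=False but ψ=True.

No, they are not logically equivalent.


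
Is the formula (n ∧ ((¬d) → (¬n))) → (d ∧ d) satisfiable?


Search for a satisfying assignment over {d, n}.
Try d=F, n=F: the formula evaluates to T.
A satisfying assignment exists.

Satisfiable.


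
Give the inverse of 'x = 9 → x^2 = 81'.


The inverse of (P → Q) is (¬P → ¬Q). It is equivalent to the converse, not to the original.
Here P = 'x = 9' and Q = 'x^2 = 81'.

If not (x = 9), then not (x^2 = 81).


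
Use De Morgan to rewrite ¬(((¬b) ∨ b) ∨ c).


De Morgan: the negation of a disjunction is the conjunction of the negations.
Distribute ¬ across ∨, flipping it to ∧, and negate each literal.

(b ∧ (¬b)) ∧ (¬c)


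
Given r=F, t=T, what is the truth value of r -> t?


Implication is false only when antecedent is true and consequent is false.
Substitute: r=F, t=T.
F -> T evaluates to T.

T


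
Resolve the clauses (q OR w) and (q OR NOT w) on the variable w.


The clauses contain complementary literals w and NOTw.
Resolution eliminates this pair and disjoins the remaining literals (merging duplicates).

q


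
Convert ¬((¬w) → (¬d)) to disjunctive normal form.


Step 1: Rewrite implication then negate: ¬(¬(¬w) ∨ (¬d)) = (¬w) ∧ ¬(¬d).
Step 2: Eliminate any double negations (¬¬X = X).

(¬w) ∧ d


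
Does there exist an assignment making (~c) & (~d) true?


Search for a satisfying assignment over {c, d}.
Try c=False, d=False: the formula evaluates to True.
A satisfying assignment exists.

Satisfiable.


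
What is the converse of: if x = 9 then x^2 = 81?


The converse of (P → Q) is (Q → P). It is not in general equivalent to the original.
Here P = 'x = 9' and Q = 'x^2 = 81'.

If x^2 = 81, then x = 9.


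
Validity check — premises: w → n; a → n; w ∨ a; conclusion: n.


This matches the form of proof by cases: the conclusion follows in every model of the premises.

Valid.


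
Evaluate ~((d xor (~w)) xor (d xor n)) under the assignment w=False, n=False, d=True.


Substitute w=False, n=False, d=True:
~w = True
d xor (~w) = True xor True = False
d xor n = True xor False = True
(d xor (~w)) xor (d xor n) = False xor True = True
~((d xor (~w)) xor (d xor n)) = False

False


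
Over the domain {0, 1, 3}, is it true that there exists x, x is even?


Evaluate the predicate on each element: 0:T, 1:F, 3:F.
Witness x = 0 satisfies the predicate.

T


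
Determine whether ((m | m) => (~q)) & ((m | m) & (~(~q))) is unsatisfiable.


Truth table over {m, q}:
m | q | φ
---------
False | False | False
True | False | False
False | True | False
True | True | False
Every row is false.

Yes, it is a contradiction.


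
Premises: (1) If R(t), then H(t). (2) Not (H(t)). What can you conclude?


Modus tollens: from (P → Q) and ¬Q, infer ¬P.
Q = 'H(t)' is denied; since P → Q, P must also fail.

Not (R(t)).


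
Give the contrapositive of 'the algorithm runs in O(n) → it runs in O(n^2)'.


The contrapositive of (P → Q) is (¬Q → ¬P); it is logically equivalent to the original.
Here P = 'the algorithm runs in O(n)' and Q = 'it runs in O(n^2)'.

If not (it runs in O(n^2)), then not (the algorithm runs in O(n)).


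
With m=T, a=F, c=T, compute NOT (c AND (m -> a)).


Substitute m=T, a=F, c=T:
m -> a = T -> F = F
c AND (m -> a) = T AND F = F
NOT (c AND (m -> a)) = T

T


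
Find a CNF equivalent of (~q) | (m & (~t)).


Step 1: Distribute ∨ over ∧: (¬q) ∨ (m ∧ (¬t)) = ((¬q) ∨ m) ∧ ((¬q) ∨ (¬t)).

((~q) | m) & ((~q) | (~t))


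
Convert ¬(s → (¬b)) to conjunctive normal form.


Step 1: Rewrite s → (¬b) as ¬s ∨ (¬b).
Step 2: Negate: ¬(¬s ∨ (¬b)) = s ∧ ¬(¬b) (De Morgan + double negation).
Step 3: Eliminate any double negations (¬¬X = X).

s ∧ b


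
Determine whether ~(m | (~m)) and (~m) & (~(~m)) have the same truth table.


Compare truth tables:
m | φ | ψ
---------
False | False | False
True | False | False
The columns φ and ψ agree on every row.

Yes, they are logically equivalent.


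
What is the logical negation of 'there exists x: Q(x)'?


¬(for all x: φ) = there exists x: ¬φ, and ¬(there exists x: φ) = for all x: ¬φ.
Apply to the existential statement.

for all x: NOT(Q(x))


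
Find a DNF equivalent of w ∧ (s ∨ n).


Step 1: Distribute ∧ over ∨: w ∧ (s ∨ n) = (w ∧ s) ∨ (w ∧ n).

(w ∧ s) ∨ (w ∧ n)


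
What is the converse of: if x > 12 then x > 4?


The converse of (P → Q) is (Q → P). It is not in general equivalent to the original.
Here P = 'x > 12' and Q = 'x > 4'.

If x > 4, then x > 12.


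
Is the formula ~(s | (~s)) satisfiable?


Check all 2 assignments over {s}:
s | φ
-----
False | False
True | False
No assignment makes the formula true.

Unsatisfiable.


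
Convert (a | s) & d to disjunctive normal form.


Step 1: Distribute ∧ over ∨: (a ∨ s) ∧ d = (a ∧ d) ∨ (s ∧ d).

(a & d) | (s & d)


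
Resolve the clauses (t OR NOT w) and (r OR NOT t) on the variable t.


The clauses contain complementary literals t and NOTt.
Resolution eliminates this pair and disjoins the remaining literals (merging duplicates).

(NOT w OR r)


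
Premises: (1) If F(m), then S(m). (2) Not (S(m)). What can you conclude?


Modus tollens: from (P → Q) and ¬Q, infer ¬P.
Q = 'S(m)' is denied; since P → Q, P must also fail.

Not (F(m)).


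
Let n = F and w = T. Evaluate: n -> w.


Implication is false only when antecedent is true and consequent is false.
Substitute: n=F, w=T.
F -> T evaluates to T.

T


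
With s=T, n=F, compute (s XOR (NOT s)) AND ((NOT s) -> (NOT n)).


Substitute s=T, n=F:
NOT s = F
s XOR (NOT s) = T XOR F = T
NOT s = F
NOT n = T
(NOT s) -> (NOT n) = F -> T = T
(s XOR (NOT s)) AND ((NOT s) -> (NOT n)) = T AND T = T

T


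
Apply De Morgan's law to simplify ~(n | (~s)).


De Morgan: the negation of a disjunction is the conjunction of the negations.
Distribute ~ across |, flipping it to &, and negate each literal.

(~n) & s


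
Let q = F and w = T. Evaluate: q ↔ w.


Biconditional is true when both operands have the same truth value.
Substitute: q=F, w=T.
F ↔ T evaluates to F.

F


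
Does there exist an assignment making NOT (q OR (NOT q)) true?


Check all 2 assignments over {q}:
q | φ
-----
F | F
T | F
No assignment makes the formula true.

Unsatisfiable.


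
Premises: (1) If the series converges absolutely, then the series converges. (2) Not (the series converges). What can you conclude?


Modus tollens: from (P → Q) and ¬Q, infer ¬P.
Q = 'the series converges' is denied; since P → Q, P must also fail.

Not (the series converges absolutely).


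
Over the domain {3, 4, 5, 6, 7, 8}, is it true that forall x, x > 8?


Evaluate the predicate on each element: 3:False, 4:False, 5:False, 6:False, 7:False, 8:False.
Counterexample x = 3 fails the predicate.

False


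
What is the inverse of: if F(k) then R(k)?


The inverse of (P → Q) is (¬P → ¬Q). It is equivalent to the converse, not to the original.
Here P = 'F(k)' and Q = 'R(k)'.

If not (F(k)), then not (R(k)).


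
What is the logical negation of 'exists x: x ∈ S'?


¬(forall x: φ) = exists x: ¬φ, and ¬(exists x: φ) = forall x: ¬φ.
Apply to the existential statement.

forall x: ~(x ∈ S)


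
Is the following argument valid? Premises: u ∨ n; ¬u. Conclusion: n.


This matches the form of disjunctive syllogism: the conclusion follows in every model of the premises.

Valid.


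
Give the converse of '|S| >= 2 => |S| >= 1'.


The converse of (P → Q) is (Q → P). It is not in general equivalent to the original.
Here P = '|S| >= 2' and Q = '|S| >= 1'.

If |S| >= 1, then |S| >= 2.
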